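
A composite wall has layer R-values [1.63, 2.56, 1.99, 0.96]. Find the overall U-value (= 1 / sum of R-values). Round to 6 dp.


R_total = 1.63 + 2.56 + 1.99 + 0.96 = 7.14
U = 1/7.14 = 0.140056

0.140056


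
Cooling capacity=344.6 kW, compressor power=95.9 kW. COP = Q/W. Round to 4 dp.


COP = 344.6 / 95.9 = 3.5933

3.5933


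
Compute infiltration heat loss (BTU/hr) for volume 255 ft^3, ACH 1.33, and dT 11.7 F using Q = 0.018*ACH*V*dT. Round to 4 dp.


Q = 0.018 * 1.33 * 255 * 11.7 = 71.4250 BTU/hr

71.4250 BTU/hr


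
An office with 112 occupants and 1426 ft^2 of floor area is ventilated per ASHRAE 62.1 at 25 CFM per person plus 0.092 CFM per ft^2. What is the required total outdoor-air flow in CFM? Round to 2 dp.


Total = 112*25 + 1426*0.092 = 2931.19 CFM

2931.19 CFM


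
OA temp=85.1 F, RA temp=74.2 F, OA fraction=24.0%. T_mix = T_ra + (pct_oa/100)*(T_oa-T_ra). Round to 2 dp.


T_mix = 74.2 + (24.0/100)*(85.1-74.2) = 76.82 F

76.82 F


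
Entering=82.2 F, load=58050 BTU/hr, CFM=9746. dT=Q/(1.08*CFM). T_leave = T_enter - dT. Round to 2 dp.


dT = 58050/(1.08*9746) = 5.5151
T_leave = 82.2 - 5.5151 = 76.68 F

76.68 F


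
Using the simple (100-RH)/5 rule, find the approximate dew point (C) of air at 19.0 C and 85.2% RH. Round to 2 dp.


Td = 19.0 - (100-85.2)/5 = 16.04 C

16.04 C


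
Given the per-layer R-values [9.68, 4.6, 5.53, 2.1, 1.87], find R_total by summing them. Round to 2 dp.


R_total = 9.68 + 4.6 + 5.53 + 2.1 + 1.87 = 23.78

23.78


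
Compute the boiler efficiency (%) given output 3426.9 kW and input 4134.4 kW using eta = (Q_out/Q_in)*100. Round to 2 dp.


eta = (3426.9/4134.4)*100 = 82.89 %

82.89 %


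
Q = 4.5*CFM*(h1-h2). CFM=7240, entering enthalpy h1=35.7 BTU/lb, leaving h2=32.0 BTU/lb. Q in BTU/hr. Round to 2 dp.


Q = 4.5 * 7240 * (35.7 - 32.0) = 120546.00 BTU/hr

120546.00 BTU/hr


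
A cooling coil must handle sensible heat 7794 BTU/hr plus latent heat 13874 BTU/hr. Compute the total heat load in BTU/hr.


Qt = 7794 + 13874 = 21668 BTU/hr

21668 BTU/hr


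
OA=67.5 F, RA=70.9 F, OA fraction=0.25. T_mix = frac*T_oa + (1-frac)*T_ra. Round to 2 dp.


T_mix = 0.25*67.5 + 0.75*70.9 = 70.05 F

70.05 F


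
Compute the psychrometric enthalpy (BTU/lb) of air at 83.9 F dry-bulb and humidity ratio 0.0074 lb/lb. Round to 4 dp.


h = 0.24*83.9 + 0.0074*(1061+0.444*83.9) = 28.2631 BTU/lb

28.2631 BTU/lb


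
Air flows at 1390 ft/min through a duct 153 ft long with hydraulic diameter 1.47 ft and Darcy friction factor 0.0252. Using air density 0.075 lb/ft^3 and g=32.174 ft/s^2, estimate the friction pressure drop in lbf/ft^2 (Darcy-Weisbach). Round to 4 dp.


v_fps = 1390/60 = 23.1667 ft/s
dp = 0.0252*(153/1.47)*0.075*23.1667^2/(2*32.174) = 1.6407 lbf/ft^2

1.6407 lbf/ft^2


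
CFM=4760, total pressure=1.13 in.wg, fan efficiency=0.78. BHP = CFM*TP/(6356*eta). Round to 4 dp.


BHP = 4760 * 1.13 / (6356 * 0.78) = 1.0849 hp

1.0849 hp


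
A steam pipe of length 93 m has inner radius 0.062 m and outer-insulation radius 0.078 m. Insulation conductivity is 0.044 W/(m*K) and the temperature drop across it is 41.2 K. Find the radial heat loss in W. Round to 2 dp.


Q = 2*pi*0.044*93*41.2/ln(0.078/0.062) = 4614.12 W

4614.12 W


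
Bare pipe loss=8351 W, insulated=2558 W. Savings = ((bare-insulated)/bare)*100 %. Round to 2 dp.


Savings = ((8351-2558)/8351)*100 = 69.37 %

69.37 %


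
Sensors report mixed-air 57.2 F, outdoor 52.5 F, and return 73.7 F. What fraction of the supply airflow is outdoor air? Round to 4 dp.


frac = (57.2 - 73.7) / (52.5 - 73.7) = 0.7783

0.7783


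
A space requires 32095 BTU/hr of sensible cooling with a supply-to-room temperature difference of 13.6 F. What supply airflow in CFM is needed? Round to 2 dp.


CFM = 32095 / (1.08 * 13.6) = 2185.12

2185.12 CFM


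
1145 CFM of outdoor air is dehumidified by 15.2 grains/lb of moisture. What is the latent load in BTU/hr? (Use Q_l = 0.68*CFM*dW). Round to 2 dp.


Q = 0.68 * 1145 * 15.2 = 11834.72 BTU/hr

11834.72 BTU/hr


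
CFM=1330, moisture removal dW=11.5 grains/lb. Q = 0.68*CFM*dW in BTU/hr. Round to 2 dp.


Q = 0.68 * 1330 * 11.5 = 10400.60 BTU/hr

10400.60 BTU/hr


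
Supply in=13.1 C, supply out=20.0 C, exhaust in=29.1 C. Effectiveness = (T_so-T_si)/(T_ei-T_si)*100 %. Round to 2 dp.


eff = (20.0-13.1)/(29.1-13.1)*100 = 43.13 %

43.13 %


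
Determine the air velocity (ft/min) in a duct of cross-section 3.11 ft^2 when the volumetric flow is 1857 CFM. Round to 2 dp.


V = 1857 / 3.11 = 597.11 ft/min

597.11 ft/min


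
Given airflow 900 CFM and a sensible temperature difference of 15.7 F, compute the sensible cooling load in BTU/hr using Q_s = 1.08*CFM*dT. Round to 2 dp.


Q = 1.08 * 900 * 15.7 = 15260.40 BTU/hr

15260.40 BTU/hr


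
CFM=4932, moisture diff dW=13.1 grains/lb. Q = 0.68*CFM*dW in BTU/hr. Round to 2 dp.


Q = 0.68 * 4932 * 13.1 = 43934.26 BTU/hr

43934.26 BTU/hr


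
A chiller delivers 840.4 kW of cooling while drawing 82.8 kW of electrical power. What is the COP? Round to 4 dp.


COP = 840.4 / 82.8 = 10.1498

10.1498


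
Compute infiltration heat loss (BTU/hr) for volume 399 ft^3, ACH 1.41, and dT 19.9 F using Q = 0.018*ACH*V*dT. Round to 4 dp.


Q = 0.018 * 1.41 * 399 * 19.9 = 201.5197 BTU/hr

201.5197 BTU/hr


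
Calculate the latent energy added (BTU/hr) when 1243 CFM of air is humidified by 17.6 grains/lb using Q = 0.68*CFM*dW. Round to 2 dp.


Q = 0.68 * 1243 * 17.6 = 14876.22 BTU/hr

14876.22 BTU/hr


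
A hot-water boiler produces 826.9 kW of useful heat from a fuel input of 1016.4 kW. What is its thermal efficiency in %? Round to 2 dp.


eta = (826.9/1016.4)*100 = 81.36 %

81.36 %


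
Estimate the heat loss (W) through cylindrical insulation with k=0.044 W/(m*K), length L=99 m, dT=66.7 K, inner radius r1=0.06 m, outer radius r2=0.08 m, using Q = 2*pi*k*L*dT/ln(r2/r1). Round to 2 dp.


Q = 2*pi*0.044*99*66.7/ln(0.08/0.06) = 6345.72 W

6345.72 W


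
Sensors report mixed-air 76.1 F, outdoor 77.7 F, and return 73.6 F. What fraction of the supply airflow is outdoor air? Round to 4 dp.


frac = (76.1 - 73.6) / (77.7 - 73.6) = 0.6098

0.6098


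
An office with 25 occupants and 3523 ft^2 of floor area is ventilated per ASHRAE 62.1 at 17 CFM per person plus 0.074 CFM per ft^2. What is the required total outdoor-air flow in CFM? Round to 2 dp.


Total = 25*17 + 3523*0.074 = 685.70 CFM

685.70 CFM


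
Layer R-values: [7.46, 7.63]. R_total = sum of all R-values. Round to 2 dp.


R_total = 7.46 + 7.63 = 15.09

15.09


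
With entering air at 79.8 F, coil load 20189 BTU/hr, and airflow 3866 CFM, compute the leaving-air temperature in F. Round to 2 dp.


dT = 20189/(1.08*3866) = 4.8354
T_leave = 79.8 - 4.8354 = 74.96 F

74.96 F


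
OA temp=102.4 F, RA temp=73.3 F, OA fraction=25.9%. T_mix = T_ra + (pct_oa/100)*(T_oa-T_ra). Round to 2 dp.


T_mix = 73.3 + (25.9/100)*(102.4-73.3) = 80.84 F

80.84 F


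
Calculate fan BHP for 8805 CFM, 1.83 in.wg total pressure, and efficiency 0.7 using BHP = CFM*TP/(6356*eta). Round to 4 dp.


BHP = 8805 * 1.83 / (6356 * 0.7) = 3.6216 hp

3.6216 hp


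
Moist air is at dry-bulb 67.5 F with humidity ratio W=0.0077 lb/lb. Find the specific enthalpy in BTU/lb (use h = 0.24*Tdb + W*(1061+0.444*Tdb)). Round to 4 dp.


h = 0.24*67.5 + 0.0077*(1061+0.444*67.5) = 24.6005 BTU/lb

24.6005 BTU/lb


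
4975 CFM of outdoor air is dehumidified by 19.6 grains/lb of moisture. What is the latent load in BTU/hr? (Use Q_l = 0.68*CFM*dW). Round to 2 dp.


Q = 0.68 * 4975 * 19.6 = 66306.80 BTU/hr

66306.80 BTU/hr


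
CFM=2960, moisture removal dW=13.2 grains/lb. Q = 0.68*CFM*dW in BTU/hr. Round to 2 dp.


Q = 0.68 * 2960 * 13.2 = 26568.96 BTU/hr

26568.96 BTU/hr


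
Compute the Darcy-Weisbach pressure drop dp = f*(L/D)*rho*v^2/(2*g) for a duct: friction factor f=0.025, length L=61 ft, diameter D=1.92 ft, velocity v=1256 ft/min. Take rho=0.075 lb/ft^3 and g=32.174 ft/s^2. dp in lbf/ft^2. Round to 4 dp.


v_fps = 1256/60 = 20.9333 ft/s
dp = 0.025*(61/1.92)*0.075*20.9333^2/(2*32.174) = 0.4057 lbf/ft^2

0.4057 lbf/ft^2


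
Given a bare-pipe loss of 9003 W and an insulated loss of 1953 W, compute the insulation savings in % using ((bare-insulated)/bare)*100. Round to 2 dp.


Savings = ((9003-1953)/9003)*100 = 78.31 %

78.31 %


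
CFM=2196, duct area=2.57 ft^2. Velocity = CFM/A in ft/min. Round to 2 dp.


V = 2196 / 2.57 = 854.47 ft/min

854.47 ft/min


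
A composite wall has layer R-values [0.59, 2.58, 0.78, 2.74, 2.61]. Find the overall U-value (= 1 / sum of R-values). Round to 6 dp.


R_total = 0.59 + 2.58 + 0.78 + 2.74 + 2.61 = 9.30
U = 1/9.30 = 0.107527

0.107527


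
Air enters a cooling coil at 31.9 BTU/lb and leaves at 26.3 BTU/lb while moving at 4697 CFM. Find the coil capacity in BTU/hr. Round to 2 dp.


Q = 4.5 * 4697 * (31.9 - 26.3) = 118364.40 BTU/hr

118364.40 BTU/hr


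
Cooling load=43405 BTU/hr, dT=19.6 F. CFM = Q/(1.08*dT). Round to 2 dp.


CFM = 43405 / (1.08 * 19.6) = 2050.50

2050.50 CFM


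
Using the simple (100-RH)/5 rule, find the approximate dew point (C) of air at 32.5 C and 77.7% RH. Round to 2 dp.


Td = 32.5 - (100-77.7)/5 = 28.04 C

28.04 C


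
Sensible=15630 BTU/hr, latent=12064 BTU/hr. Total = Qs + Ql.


Qt = 15630 + 12064 = 27694 BTU/hr

27694 BTU/hr


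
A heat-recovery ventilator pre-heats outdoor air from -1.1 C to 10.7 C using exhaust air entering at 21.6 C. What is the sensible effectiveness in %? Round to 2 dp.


eff = (10.7-(-1.1))/(21.6-(-1.1))*100 = 51.98 %

51.98 %


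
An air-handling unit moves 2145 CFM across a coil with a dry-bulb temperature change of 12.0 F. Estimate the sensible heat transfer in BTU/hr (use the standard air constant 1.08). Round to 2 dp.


Q = 1.08 * 2145 * 12.0 = 27799.20 BTU/hr

27799.20 BTU/hr


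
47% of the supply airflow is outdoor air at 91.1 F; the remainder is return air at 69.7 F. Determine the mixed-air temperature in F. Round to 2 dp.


T_mix = 0.47*91.1 + 0.53*69.7 = 79.76 F

79.76 F


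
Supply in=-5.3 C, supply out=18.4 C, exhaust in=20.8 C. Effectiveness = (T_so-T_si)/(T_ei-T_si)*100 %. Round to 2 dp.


eff = (18.4-(-5.3))/(20.8-(-5.3))*100 = 90.80 %

90.80 %


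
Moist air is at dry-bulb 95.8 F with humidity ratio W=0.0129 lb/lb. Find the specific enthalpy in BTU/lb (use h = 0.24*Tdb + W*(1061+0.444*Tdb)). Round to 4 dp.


h = 0.24*95.8 + 0.0129*(1061+0.444*95.8) = 37.2276 BTU/lb

37.2276 BTU/lb


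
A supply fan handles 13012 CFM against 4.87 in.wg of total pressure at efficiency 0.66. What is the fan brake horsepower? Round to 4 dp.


BHP = 13012 * 4.87 / (6356 * 0.66) = 15.1059 hp

15.1059 hp


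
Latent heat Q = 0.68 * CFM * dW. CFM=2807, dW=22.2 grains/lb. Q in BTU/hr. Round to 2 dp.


Q = 0.68 * 2807 * 22.2 = 42374.47 BTU/hr

42374.47 BTU/hr


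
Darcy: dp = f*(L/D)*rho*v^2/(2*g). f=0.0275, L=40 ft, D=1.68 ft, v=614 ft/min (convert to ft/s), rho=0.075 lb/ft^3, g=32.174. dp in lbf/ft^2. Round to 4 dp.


v_fps = 614/60 = 10.2333 ft/s
dp = 0.0275*(40/1.68)*0.075*10.2333^2/(2*32.174) = 0.0799 lbf/ft^2

0.0799 lbf/ft^2


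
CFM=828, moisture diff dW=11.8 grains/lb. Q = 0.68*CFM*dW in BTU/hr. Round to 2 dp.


Q = 0.68 * 828 * 11.8 = 6643.87 BTU/hr

6643.87 BTU/hr


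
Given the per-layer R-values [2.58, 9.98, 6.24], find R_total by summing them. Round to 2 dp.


R_total = 2.58 + 9.98 + 6.24 = 18.80

18.80


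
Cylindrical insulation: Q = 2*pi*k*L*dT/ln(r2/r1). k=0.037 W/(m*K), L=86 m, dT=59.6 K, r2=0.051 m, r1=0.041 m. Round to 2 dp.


Q = 2*pi*0.037*86*59.6/ln(0.051/0.041) = 5459.65 W

5459.65 W


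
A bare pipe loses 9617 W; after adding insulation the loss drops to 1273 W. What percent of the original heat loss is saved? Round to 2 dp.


Savings = ((9617-1273)/9617)*100 = 86.76 %

86.76 %


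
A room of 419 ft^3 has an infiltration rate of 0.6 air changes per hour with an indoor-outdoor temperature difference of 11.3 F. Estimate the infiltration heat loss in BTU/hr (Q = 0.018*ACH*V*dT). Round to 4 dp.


Q = 0.018 * 0.6 * 419 * 11.3 = 51.1348 BTU/hr

51.1348 BTU/hr


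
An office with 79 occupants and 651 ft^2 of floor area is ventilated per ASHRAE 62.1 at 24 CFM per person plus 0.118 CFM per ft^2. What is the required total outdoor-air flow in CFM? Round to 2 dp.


Total = 79*24 + 651*0.118 = 1972.82 CFM

1972.82 CFM


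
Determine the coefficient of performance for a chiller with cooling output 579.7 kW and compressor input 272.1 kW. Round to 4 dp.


COP = 579.7 / 272.1 = 2.1305

2.1305


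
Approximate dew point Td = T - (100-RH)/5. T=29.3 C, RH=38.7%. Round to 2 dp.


Td = 29.3 - (100-38.7)/5 = 17.04 C

17.04 C


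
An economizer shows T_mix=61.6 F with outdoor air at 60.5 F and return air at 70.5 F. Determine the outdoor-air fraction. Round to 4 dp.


frac = (61.6 - 70.5) / (60.5 - 70.5) = 0.8900

0.8900


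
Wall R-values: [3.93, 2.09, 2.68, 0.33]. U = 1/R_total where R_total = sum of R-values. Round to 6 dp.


R_total = 3.93 + 2.09 + 2.68 + 0.33 = 9.03
U = 1/9.03 = 0.110742

0.110742


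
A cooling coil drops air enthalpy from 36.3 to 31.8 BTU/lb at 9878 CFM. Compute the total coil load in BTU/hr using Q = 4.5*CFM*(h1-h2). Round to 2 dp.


Q = 4.5 * 9878 * (36.3 - 31.8) = 200029.50 BTU/hr

200029.50 BTU/hr


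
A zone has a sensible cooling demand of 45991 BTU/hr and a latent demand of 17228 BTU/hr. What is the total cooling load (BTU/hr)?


Qt = 45991 + 17228 = 63219 BTU/hr

63219 BTU/hr


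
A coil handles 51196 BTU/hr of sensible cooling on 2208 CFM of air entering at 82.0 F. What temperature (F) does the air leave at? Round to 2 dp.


dT = 51196/(1.08*2208) = 21.4691
T_leave = 82.0 - 21.4691 = 60.53 F

60.53 F


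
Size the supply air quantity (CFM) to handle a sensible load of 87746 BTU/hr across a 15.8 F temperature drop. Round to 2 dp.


CFM = 87746 / (1.08 * 15.8) = 5142.17

5142.17 CFM


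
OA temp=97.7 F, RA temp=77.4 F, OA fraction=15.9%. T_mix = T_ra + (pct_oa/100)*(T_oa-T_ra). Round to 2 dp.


T_mix = 77.4 + (15.9/100)*(97.7-77.4) = 80.63 F

80.63 F


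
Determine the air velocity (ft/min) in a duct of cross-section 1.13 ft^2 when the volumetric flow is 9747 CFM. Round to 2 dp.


V = 9747 / 1.13 = 8625.66 ft/min

8625.66 ft/min


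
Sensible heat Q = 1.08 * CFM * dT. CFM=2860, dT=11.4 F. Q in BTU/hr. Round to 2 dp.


Q = 1.08 * 2860 * 11.4 = 35212.32 BTU/hr

35212.32 BTU/hr


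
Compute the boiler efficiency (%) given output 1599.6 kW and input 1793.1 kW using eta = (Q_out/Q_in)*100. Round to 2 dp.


eta = (1599.6/1793.1)*100 = 89.21 %

89.21 %


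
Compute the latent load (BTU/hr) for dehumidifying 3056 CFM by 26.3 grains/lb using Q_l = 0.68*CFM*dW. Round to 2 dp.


Q = 0.68 * 3056 * 26.3 = 54653.50 BTU/hr

54653.50 BTU/hr


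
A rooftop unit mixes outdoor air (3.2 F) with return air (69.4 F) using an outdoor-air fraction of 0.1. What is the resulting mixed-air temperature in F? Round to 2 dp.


T_mix = 0.1*3.2 + 0.9*69.4 = 62.78 F

62.78 F


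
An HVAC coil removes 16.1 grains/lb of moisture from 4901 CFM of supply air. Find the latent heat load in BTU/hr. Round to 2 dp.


Q = 0.68 * 4901 * 16.1 = 53656.15 BTU/hr

53656.15 BTU/hr


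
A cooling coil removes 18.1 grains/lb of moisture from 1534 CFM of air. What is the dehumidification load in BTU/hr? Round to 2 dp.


Q = 0.68 * 1534 * 18.1 = 18880.47 BTU/hr

18880.47 BTU/hr


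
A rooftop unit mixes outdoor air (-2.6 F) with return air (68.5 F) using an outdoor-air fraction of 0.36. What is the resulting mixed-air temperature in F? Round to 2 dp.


T_mix = 0.36*(-2.6) + 0.64*68.5 = 42.90 F

42.90 F


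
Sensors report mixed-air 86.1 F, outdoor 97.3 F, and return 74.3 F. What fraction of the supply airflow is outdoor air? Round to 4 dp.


frac = (86.1 - 74.3) / (97.3 - 74.3) = 0.5130

0.5130


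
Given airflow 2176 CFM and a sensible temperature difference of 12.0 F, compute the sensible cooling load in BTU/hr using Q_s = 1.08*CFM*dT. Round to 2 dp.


Q = 1.08 * 2176 * 12.0 = 28200.96 BTU/hr

28200.96 BTU/hr


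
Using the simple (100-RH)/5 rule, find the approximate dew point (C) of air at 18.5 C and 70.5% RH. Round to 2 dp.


Td = 18.5 - (100-70.5)/5 = 12.60 C

12.60 C


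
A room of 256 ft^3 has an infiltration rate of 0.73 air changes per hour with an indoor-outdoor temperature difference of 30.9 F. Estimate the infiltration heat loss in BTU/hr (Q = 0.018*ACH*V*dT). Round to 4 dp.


Q = 0.018 * 0.73 * 256 * 30.9 = 103.9427 BTU/hr

103.9427 BTU/hr


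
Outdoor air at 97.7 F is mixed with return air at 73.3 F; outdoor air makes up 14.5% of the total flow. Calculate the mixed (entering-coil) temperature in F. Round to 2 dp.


T_mix = 73.3 + (14.5/100)*(97.7-73.3) = 76.84 F

76.84 F


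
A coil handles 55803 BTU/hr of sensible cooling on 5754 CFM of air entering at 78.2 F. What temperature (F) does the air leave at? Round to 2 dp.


dT = 55803/(1.08*5754) = 8.9797
T_leave = 78.2 - 8.9797 = 69.22 F

69.22 F


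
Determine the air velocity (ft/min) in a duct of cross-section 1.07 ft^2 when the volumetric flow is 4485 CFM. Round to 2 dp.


V = 4485 / 1.07 = 4191.59 ft/min

4191.59 ft/min


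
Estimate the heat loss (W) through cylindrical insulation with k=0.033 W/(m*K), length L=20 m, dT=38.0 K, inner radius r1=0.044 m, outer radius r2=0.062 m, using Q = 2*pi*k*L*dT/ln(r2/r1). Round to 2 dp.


Q = 2*pi*0.033*20*38.0/ln(0.062/0.044) = 459.50 W

459.50 W


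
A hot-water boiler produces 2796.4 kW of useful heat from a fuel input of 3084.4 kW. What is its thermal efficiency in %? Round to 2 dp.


eta = (2796.4/3084.4)*100 = 90.66 %

90.66 %


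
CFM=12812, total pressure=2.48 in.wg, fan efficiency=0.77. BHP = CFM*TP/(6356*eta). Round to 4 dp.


BHP = 12812 * 2.48 / (6356 * 0.77) = 6.4922 hp

6.4922 hp


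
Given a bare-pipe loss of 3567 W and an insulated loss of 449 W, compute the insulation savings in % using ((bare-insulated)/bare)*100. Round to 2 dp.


Savings = ((3567-449)/3567)*100 = 87.41 %

87.41 %


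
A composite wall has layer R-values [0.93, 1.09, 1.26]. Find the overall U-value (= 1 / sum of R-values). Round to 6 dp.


R_total = 0.93 + 1.09 + 1.26 = 3.28
U = 1/3.28 = 0.304878

0.304878


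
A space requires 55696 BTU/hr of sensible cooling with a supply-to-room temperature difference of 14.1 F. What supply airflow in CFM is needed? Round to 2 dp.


CFM = 55696 / (1.08 * 14.1) = 3657.47

3657.47 CFM


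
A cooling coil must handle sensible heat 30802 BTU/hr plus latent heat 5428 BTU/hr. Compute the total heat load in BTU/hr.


Qt = 30802 + 5428 = 36230 BTU/hr

36230 BTU/hr


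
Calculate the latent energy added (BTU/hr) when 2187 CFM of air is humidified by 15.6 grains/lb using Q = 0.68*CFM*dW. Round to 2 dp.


Q = 0.68 * 2187 * 15.6 = 23199.70 BTU/hr

23199.70 BTU/hr


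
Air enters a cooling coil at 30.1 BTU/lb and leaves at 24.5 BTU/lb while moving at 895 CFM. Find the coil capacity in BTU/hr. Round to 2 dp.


Q = 4.5 * 895 * (30.1 - 24.5) = 22554.00 BTU/hr

22554.00 BTU/hr


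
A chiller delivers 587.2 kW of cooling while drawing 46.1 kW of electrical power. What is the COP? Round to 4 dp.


COP = 587.2 / 46.1 = 12.7375

12.7375


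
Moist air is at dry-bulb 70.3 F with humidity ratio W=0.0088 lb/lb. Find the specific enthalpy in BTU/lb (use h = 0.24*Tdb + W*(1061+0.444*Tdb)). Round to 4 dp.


h = 0.24*70.3 + 0.0088*(1061+0.444*70.3) = 26.4835 BTU/lb

26.4835 BTU/lb


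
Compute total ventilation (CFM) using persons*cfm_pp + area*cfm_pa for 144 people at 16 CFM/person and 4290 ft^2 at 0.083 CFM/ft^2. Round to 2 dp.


Total = 144*16 + 4290*0.083 = 2660.07 CFM

2660.07 CFM


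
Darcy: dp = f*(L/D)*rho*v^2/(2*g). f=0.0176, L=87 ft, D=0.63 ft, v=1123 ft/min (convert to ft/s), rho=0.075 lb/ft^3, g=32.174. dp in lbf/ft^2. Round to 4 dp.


v_fps = 1123/60 = 18.7167 ft/s
dp = 0.0176*(87/0.63)*0.075*18.7167^2/(2*32.174) = 0.9924 lbf/ft^2

0.9924 lbf/ft^2


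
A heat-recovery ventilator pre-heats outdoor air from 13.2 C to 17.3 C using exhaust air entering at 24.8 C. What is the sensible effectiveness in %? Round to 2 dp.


eff = (17.3-13.2)/(24.8-13.2)*100 = 35.34 %

35.34 %


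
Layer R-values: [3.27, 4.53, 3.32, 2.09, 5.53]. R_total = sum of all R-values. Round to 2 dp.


R_total = 3.27 + 4.53 + 3.32 + 2.09 + 5.53 = 18.74

18.74


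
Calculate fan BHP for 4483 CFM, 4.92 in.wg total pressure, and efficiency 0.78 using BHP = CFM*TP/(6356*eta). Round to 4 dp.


BHP = 4483 * 4.92 / (6356 * 0.78) = 4.4489 hp

4.4489 hp


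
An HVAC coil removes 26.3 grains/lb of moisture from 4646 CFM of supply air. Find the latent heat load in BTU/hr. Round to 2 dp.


Q = 0.68 * 4646 * 26.3 = 83089.06 BTU/hr

83089.06 BTU/hr


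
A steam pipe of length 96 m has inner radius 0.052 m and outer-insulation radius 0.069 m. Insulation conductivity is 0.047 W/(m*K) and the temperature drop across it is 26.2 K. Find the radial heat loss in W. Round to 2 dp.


Q = 2*pi*0.047*96*26.2/ln(0.069/0.052) = 2625.88 W

2625.88 W


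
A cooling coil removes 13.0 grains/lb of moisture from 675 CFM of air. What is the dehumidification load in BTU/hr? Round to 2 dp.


Q = 0.68 * 675 * 13.0 = 5967.00 BTU/hr

5967.00 BTU/hr


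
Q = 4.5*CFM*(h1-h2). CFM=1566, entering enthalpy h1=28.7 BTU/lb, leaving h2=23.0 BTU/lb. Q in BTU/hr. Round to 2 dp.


Q = 4.5 * 1566 * (28.7 - 23.0) = 40167.90 BTU/hr

40167.90 BTU/hr


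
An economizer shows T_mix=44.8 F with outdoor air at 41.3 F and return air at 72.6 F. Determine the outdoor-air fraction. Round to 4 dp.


frac = (44.8 - 72.6) / (41.3 - 72.6) = 0.8882

0.8882


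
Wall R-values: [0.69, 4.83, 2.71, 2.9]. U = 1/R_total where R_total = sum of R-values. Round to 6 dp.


R_total = 0.69 + 4.83 + 2.71 + 2.9 = 11.13
U = 1/11.13 = 0.089847

0.089847


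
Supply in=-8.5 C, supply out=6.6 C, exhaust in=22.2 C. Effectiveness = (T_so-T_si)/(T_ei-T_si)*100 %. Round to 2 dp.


eff = (6.6-(-8.5))/(22.2-(-8.5))*100 = 49.19 %

49.19 %


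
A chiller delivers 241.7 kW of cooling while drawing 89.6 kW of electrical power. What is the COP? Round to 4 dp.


COP = 241.7 / 89.6 = 2.6975

2.6975


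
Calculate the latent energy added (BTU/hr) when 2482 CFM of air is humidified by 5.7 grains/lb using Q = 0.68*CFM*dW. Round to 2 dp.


Q = 0.68 * 2482 * 5.7 = 9620.23 BTU/hr

9620.23 BTU/hr


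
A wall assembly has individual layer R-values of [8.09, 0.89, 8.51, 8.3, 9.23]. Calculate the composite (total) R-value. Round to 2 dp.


R_total = 8.09 + 0.89 + 8.51 + 8.3 + 9.23 = 35.02

35.02


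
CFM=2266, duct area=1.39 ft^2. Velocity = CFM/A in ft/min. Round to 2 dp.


V = 2266 / 1.39 = 1630.22 ft/min

1630.22 ft/min


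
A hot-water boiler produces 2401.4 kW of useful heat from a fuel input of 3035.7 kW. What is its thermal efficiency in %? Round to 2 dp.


eta = (2401.4/3035.7)*100 = 79.11 %

79.11 %


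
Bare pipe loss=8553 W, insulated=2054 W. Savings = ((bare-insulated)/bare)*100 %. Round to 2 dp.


Savings = ((8553-2054)/8553)*100 = 75.99 %

75.99 %


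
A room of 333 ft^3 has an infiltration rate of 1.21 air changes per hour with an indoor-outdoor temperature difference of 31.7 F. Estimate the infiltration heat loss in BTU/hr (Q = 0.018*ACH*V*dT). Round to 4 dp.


Q = 0.018 * 1.21 * 333 * 31.7 = 229.9119 BTU/hr

229.9119 BTU/hr


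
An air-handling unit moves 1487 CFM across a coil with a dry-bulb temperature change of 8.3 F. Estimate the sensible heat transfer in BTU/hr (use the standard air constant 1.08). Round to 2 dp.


Q = 1.08 * 1487 * 8.3 = 13329.47 BTU/hr

13329.47 BTU/hr


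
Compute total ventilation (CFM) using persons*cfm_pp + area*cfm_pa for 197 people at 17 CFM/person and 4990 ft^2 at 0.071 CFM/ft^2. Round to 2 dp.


Total = 197*17 + 4990*0.071 = 3703.29 CFM

3703.29 CFM


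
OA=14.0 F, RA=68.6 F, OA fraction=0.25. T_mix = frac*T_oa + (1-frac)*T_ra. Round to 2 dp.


T_mix = 0.25*14.0 + 0.75*68.6 = 54.95 F

54.95 F


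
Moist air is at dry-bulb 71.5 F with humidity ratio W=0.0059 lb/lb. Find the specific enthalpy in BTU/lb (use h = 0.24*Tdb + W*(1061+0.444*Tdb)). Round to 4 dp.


h = 0.24*71.5 + 0.0059*(1061+0.444*71.5) = 23.6072 BTU/lb

23.6072 BTU/lb


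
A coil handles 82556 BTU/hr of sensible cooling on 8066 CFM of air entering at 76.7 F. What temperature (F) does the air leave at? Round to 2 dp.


dT = 82556/(1.08*8066) = 9.4769
T_leave = 76.7 - 9.4769 = 67.22 F

67.22 F


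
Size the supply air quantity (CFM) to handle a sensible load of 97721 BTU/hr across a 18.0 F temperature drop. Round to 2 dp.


CFM = 97721 / (1.08 * 18.0) = 5026.80

5026.80 CFM


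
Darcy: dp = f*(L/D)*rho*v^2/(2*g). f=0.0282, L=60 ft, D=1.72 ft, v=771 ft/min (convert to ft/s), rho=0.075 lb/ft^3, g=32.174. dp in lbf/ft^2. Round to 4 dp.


v_fps = 771/60 = 12.85 ft/s
dp = 0.0282*(60/1.72)*0.075*12.85^2/(2*32.174) = 0.1893 lbf/ft^2

0.1893 lbf/ft^2


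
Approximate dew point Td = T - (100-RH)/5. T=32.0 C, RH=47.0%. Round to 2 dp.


Td = 32.0 - (100-47.0)/5 = 21.40 C

21.40 C


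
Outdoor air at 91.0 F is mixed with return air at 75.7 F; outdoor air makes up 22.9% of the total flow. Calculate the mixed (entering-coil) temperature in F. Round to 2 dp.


T_mix = 75.7 + (22.9/100)*(91.0-75.7) = 79.20 F

79.20 F


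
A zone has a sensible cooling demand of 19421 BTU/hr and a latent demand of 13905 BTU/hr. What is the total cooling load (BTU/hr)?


Qt = 19421 + 13905 = 33326 BTU/hr

33326 BTU/hr


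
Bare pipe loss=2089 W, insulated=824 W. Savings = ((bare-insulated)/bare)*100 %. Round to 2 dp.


Savings = ((2089-824)/2089)*100 = 60.56 %

60.56 %


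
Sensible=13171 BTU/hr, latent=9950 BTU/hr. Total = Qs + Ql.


Qt = 13171 + 9950 = 23121 BTU/hr

23121 BTU/hr


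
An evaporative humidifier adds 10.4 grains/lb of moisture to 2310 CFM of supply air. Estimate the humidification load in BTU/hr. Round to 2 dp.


Q = 0.68 * 2310 * 10.4 = 16336.32 BTU/hr

16336.32 BTU/hr


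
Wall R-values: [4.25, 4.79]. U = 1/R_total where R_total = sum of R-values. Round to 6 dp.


R_total = 4.25 + 4.79 = 9.04
U = 1/9.04 = 0.110619

0.110619


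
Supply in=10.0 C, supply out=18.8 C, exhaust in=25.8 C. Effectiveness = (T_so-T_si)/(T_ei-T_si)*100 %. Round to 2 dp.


eff = (18.8-10.0)/(25.8-10.0)*100 = 55.70 %

55.70 %


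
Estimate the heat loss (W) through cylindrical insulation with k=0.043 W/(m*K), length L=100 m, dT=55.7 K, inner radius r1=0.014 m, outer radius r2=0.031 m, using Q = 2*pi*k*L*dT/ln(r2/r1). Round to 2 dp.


Q = 2*pi*0.043*100*55.7/ln(0.031/0.014) = 1893.10 W

1893.10 W


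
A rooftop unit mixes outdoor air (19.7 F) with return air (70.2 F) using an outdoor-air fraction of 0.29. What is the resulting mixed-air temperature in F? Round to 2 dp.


T_mix = 0.29*19.7 + 0.71*70.2 = 55.56 F

55.56 F


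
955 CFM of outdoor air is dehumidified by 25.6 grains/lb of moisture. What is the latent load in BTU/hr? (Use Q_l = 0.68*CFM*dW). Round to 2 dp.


Q = 0.68 * 955 * 25.6 = 16624.64 BTU/hr

16624.64 BTU/hr


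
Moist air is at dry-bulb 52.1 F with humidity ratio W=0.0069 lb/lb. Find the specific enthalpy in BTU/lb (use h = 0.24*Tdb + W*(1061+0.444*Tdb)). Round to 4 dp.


h = 0.24*52.1 + 0.0069*(1061+0.444*52.1) = 19.9845 BTU/lb

19.9845 BTU/lb


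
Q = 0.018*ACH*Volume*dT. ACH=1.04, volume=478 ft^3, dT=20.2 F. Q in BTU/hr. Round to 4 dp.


Q = 0.018 * 1.04 * 478 * 20.2 = 180.7528 BTU/hr

180.7528 BTU/hr


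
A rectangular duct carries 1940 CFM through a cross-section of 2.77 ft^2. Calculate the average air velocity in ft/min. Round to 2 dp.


V = 1940 / 2.77 = 700.36 ft/min

700.36 ft/min


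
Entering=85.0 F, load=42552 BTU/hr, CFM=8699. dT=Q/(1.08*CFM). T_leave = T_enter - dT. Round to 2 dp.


dT = 42552/(1.08*8699) = 4.5293
T_leave = 85.0 - 4.5293 = 80.47 F

80.47 F


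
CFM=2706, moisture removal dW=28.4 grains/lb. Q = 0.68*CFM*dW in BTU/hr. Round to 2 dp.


Q = 0.68 * 2706 * 28.4 = 52258.27 BTU/hr

52258.27 BTU/hr


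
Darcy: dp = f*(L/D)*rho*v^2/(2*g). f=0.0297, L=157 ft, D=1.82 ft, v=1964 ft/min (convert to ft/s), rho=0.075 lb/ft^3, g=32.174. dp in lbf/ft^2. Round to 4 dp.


v_fps = 1964/60 = 32.7333 ft/s
dp = 0.0297*(157/1.82)*0.075*32.7333^2/(2*32.174) = 3.1996 lbf/ft^2

3.1996 lbf/ft^2


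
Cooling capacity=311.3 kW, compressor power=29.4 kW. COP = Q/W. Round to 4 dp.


COP = 311.3 / 29.4 = 10.5884

10.5884


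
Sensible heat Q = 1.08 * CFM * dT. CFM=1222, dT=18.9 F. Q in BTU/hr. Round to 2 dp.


Q = 1.08 * 1222 * 18.9 = 24943.46 BTU/hr

24943.46 BTU/hr


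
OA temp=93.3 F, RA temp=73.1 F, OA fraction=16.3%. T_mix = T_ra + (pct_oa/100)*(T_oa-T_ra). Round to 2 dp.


T_mix = 73.1 + (16.3/100)*(93.3-73.1) = 76.39 F

76.39 F


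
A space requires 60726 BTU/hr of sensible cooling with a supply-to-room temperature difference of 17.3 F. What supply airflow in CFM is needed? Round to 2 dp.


CFM = 60726 / (1.08 * 17.3) = 3250.16

3250.16 CFM


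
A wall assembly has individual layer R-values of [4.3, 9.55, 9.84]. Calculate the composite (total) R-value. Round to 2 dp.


R_total = 4.3 + 9.55 + 9.84 = 23.69

23.69


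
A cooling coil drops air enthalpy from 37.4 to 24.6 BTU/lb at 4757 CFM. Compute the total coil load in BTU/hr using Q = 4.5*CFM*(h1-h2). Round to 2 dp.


Q = 4.5 * 4757 * (37.4 - 24.6) = 274003.20 BTU/hr

274003.20 BTU/hr


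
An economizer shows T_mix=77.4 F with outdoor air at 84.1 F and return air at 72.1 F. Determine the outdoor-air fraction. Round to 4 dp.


frac = (77.4 - 72.1) / (84.1 - 72.1) = 0.4417

0.4417


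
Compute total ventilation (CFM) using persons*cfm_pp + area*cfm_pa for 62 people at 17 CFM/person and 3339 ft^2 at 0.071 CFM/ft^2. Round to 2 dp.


Total = 62*17 + 3339*0.071 = 1291.07 CFM

1291.07 CFM


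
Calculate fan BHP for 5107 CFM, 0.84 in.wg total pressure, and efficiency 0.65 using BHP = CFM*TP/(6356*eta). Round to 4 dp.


BHP = 5107 * 0.84 / (6356 * 0.65) = 1.0384 hp

1.0384 hp


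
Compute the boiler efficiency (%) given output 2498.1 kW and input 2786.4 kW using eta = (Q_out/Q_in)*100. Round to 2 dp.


eta = (2498.1/2786.4)*100 = 89.65 %

89.65 %


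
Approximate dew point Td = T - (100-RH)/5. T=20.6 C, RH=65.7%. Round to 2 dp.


Td = 20.6 - (100-65.7)/5 = 13.74 C

13.74 C


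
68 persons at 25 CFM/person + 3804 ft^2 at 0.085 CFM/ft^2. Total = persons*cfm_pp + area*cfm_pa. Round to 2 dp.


Total = 68*25 + 3804*0.085 = 2023.34 CFM

2023.34 CFM


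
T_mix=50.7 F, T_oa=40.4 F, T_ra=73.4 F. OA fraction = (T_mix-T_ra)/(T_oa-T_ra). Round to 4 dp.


frac = (50.7 - 73.4) / (40.4 - 73.4) = 0.6879

0.6879


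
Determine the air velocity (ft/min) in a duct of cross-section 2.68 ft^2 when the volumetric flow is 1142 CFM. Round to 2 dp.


V = 1142 / 2.68 = 426.12 ft/min

426.12 ft/min


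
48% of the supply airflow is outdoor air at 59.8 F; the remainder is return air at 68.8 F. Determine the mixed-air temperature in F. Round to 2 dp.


T_mix = 0.48*59.8 + 0.52*68.8 = 64.48 F

64.48 F


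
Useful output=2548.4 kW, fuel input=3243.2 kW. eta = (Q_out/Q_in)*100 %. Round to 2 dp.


eta = (2548.4/3243.2)*100 = 78.58 %

78.58 %


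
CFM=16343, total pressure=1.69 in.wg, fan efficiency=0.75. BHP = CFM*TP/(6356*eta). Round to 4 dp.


BHP = 16343 * 1.69 / (6356 * 0.75) = 5.7939 hp

5.7939 hp


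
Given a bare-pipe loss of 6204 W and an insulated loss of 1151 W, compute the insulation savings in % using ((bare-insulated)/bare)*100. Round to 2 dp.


Savings = ((6204-1151)/6204)*100 = 81.45 %

81.45 %


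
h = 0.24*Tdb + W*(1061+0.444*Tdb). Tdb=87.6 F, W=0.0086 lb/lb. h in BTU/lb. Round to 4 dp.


h = 0.24*87.6 + 0.0086*(1061+0.444*87.6) = 30.4831 BTU/lb

30.4831 BTU/lb


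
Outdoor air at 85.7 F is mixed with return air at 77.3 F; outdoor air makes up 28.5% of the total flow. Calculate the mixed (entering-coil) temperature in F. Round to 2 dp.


T_mix = 77.3 + (28.5/100)*(85.7-77.3) = 79.69 F

79.69 F


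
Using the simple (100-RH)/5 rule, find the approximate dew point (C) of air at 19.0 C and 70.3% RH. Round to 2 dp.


Td = 19.0 - (100-70.3)/5 = 13.06 C

13.06 C


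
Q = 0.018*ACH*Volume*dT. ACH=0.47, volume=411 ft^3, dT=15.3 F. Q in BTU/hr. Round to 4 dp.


Q = 0.018 * 0.47 * 411 * 15.3 = 53.1990 BTU/hr

53.1990 BTU/hr


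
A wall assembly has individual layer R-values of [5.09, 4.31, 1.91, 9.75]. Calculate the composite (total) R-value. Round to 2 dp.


R_total = 5.09 + 4.31 + 1.91 + 9.75 = 21.06

21.06


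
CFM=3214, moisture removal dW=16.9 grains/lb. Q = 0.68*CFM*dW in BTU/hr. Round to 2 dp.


Q = 0.68 * 3214 * 16.9 = 36935.29 BTU/hr

36935.29 BTU/hr


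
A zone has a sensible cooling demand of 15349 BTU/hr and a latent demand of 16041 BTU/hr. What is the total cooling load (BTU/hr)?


Qt = 15349 + 16041 = 31390 BTU/hr

31390 BTU/hr


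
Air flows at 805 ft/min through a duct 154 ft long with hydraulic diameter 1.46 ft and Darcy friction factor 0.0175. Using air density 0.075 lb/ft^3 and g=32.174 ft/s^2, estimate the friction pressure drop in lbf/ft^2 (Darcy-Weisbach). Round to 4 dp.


v_fps = 805/60 = 13.4167 ft/s
dp = 0.0175*(154/1.46)*0.075*13.4167^2/(2*32.174) = 0.3873 lbf/ft^2

0.3873 lbf/ft^2


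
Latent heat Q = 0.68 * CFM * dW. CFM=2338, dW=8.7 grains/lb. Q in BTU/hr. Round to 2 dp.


Q = 0.68 * 2338 * 8.7 = 13831.61 BTU/hr

13831.61 BTU/hr


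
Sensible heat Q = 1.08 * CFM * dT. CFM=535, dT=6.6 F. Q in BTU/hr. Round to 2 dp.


Q = 1.08 * 535 * 6.6 = 3813.48 BTU/hr

3813.48 BTU/hr


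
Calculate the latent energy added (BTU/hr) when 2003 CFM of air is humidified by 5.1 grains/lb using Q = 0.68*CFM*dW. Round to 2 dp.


Q = 0.68 * 2003 * 5.1 = 6946.40 BTU/hr

6946.40 BTU/hr


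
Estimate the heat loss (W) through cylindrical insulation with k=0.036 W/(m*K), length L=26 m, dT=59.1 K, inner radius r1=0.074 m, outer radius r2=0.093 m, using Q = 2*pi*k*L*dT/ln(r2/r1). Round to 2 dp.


Q = 2*pi*0.036*26*59.1/ln(0.093/0.074) = 1520.87 W

1520.87 W


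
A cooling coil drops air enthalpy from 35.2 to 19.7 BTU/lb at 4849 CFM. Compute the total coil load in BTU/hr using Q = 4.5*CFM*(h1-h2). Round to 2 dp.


Q = 4.5 * 4849 * (35.2 - 19.7) = 338217.75 BTU/hr

338217.75 BTU/hr


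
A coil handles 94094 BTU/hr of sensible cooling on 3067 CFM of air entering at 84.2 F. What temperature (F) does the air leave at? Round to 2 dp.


dT = 94094/(1.08*3067) = 28.4069
T_leave = 84.2 - 28.4069 = 55.79 F

55.79 F


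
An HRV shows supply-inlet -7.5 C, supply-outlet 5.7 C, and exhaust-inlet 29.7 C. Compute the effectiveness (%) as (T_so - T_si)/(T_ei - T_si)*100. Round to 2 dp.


eff = (5.7-(-7.5))/(29.7-(-7.5))*100 = 35.48 %

35.48 %


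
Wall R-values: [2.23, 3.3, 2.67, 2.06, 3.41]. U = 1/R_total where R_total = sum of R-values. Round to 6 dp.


R_total = 2.23 + 3.3 + 2.67 + 2.06 + 3.41 = 13.67
U = 1/13.67 = 0.073153

0.073153


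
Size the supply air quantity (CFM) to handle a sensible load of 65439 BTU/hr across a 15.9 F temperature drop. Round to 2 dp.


CFM = 65439 / (1.08 * 15.9) = 3810.80

3810.80 CFM


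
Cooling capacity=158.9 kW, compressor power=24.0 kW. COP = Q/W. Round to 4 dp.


COP = 158.9 / 24.0 = 6.6208

6.6208


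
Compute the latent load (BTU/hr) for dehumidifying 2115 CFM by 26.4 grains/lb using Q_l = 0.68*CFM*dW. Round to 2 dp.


Q = 0.68 * 2115 * 26.4 = 37968.48 BTU/hr

37968.48 BTU/hr


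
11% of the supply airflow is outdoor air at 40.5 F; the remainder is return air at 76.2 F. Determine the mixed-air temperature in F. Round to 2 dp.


T_mix = 0.11*40.5 + 0.89*76.2 = 72.27 F

72.27 F


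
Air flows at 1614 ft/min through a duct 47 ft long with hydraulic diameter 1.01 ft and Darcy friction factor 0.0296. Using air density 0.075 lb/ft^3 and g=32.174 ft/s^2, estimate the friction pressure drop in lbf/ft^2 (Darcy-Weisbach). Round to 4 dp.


v_fps = 1614/60 = 26.9 ft/s
dp = 0.0296*(47/1.01)*0.075*26.9^2/(2*32.174) = 1.1617 lbf/ft^2

1.1617 lbf/ft^2


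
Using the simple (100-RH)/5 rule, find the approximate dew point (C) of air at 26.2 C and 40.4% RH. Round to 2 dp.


Td = 26.2 - (100-40.4)/5 = 14.28 C

14.28 C


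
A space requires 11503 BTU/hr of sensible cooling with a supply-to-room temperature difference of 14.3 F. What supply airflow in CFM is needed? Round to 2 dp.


CFM = 11503 / (1.08 * 14.3) = 744.82

744.82 CFM


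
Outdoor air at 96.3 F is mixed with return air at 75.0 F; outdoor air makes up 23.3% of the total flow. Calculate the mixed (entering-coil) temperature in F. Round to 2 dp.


T_mix = 75.0 + (23.3/100)*(96.3-75.0) = 79.96 F

79.96 F


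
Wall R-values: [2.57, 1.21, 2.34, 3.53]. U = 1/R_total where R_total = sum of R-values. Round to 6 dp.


R_total = 2.57 + 1.21 + 2.34 + 3.53 = 9.65
U = 1/9.65 = 0.103627

0.103627


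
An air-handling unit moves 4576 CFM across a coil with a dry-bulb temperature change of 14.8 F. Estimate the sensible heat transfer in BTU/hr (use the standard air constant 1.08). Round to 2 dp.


Q = 1.08 * 4576 * 14.8 = 73142.78 BTU/hr

73142.78 BTU/hr


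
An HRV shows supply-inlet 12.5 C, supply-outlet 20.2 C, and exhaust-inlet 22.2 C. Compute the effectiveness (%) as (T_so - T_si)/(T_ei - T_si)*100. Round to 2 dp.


eff = (20.2-12.5)/(22.2-12.5)*100 = 79.38 %

79.38 %


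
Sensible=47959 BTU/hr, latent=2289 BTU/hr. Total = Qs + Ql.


Qt = 47959 + 2289 = 50248 BTU/hr

50248 BTU/hr


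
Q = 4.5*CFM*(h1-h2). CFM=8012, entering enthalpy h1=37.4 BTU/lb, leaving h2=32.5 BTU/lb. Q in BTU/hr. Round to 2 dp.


Q = 4.5 * 8012 * (37.4 - 32.5) = 176664.60 BTU/hr

176664.60 BTU/hr


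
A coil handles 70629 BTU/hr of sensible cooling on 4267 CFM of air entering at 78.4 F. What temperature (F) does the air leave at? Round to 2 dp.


dT = 70629/(1.08*4267) = 15.3263
T_leave = 78.4 - 15.3263 = 63.07 F

63.07 F


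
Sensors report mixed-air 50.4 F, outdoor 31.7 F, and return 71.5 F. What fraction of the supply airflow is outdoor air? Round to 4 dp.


frac = (50.4 - 71.5) / (31.7 - 71.5) = 0.5302

0.5302


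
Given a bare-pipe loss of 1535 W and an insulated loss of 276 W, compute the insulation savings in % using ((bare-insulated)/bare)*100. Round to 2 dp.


Savings = ((1535-276)/1535)*100 = 82.02 %

82.02 %


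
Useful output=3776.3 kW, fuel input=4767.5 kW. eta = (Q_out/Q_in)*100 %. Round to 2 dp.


eta = (3776.3/4767.5)*100 = 79.21 %

79.21 %


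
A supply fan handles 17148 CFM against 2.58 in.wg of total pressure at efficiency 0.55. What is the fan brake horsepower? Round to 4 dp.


BHP = 17148 * 2.58 / (6356 * 0.55) = 12.6557 hp

12.6557 hp


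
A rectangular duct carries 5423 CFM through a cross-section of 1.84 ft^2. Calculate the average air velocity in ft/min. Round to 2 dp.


V = 5423 / 1.84 = 2947.28 ft/min

2947.28 ft/min


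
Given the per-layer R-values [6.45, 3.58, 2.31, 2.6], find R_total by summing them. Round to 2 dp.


R_total = 6.45 + 3.58 + 2.31 + 2.6 = 14.94

14.94


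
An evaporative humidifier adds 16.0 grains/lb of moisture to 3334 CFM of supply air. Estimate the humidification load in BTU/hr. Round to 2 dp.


Q = 0.68 * 3334 * 16.0 = 36273.92 BTU/hr

36273.92 BTU/hr


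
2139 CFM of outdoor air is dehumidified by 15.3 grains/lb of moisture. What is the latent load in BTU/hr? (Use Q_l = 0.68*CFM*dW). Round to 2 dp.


Q = 0.68 * 2139 * 15.3 = 22254.16 BTU/hr

22254.16 BTU/hr
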